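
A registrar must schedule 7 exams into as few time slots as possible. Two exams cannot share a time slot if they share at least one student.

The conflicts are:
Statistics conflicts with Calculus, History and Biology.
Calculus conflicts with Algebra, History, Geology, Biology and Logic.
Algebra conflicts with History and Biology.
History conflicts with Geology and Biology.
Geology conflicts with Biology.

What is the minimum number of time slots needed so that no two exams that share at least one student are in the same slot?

4

Calculus, History, Geology, Biology pairwise conflict, so at least 4 time slots are needed.
4 time slots suffice: time slot 1 → {Calculus}; time slot 2 → {Biology, Logic}; time slot 3 → {History}; time slot 4 → {Statistics, Algebra, Geology}. Every pair that conflicts lands in different time slots.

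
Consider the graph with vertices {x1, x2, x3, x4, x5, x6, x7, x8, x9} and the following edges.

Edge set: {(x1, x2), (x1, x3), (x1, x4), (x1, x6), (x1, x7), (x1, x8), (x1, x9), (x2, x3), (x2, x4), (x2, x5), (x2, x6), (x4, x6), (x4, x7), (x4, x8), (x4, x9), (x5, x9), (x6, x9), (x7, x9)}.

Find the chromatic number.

x1, x4, x7, x9 are pairwise adjacent (a clique of size 4), so at least 4 colors are needed.
One proper 4-coloring: x1=red, x2=green, x3=blue, x4=blue, x5=red, x6=yellow, x7=yellow, x8=green, x9=green. Each edge has distinct colors on its endpoints.

4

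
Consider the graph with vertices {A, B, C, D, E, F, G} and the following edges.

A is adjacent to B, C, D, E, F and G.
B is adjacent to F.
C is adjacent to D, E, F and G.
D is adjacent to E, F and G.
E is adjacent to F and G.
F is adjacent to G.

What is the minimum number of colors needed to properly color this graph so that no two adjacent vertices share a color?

A, C, D, E, F, G are mutually adjacent (a clique of size 6), so at least 6 colors are needed.
6 colors suffice: A=2, B=3, C=3, D=4, E=6, F=1, G=5. Every edge joins two different colors.

6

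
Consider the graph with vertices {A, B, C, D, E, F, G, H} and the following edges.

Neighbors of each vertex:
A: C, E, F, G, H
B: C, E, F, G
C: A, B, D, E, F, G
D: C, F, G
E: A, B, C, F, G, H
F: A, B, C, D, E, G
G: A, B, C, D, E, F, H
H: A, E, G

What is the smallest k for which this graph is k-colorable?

A, C, E, F, G form a clique, so at least 5 colors are needed.
A valid assignment using 5 colors: A=purple, B=purple, C=blue, D=yellow, E=yellow, F=green, G=red, H=blue. Every edge joins two different colors.

5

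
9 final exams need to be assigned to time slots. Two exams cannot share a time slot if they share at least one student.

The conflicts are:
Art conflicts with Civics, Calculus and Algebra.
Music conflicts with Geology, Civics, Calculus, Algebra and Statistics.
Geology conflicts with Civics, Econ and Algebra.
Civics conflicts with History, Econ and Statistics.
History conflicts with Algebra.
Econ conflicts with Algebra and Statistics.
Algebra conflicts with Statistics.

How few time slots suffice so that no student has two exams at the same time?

Music, Geology, Civics all conflict with each other, so at least 3 time slots are needed.
3 time slots suffice: time slot 1 → {Civics, Calculus, Algebra}; time slot 2 → {Art, Music, History, Econ}; time slot 3 → {Geology, Statistics}. No two conflicting exams share a time slot.

3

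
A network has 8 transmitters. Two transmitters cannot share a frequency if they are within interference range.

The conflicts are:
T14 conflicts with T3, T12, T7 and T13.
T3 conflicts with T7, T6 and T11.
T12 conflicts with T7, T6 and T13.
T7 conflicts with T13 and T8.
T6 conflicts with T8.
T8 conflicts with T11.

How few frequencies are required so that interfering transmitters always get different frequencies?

4

T14, T12, T7, T13 pairwise conflict, so at least 4 frequencies are needed.
4 frequencies suffice: frequency 1 → {T7, T6, T11}; frequency 2 → {T3, T12, T8}; frequency 3 → {T14}; frequency 4 → {T13}. No two conflicting transmitters share a frequency.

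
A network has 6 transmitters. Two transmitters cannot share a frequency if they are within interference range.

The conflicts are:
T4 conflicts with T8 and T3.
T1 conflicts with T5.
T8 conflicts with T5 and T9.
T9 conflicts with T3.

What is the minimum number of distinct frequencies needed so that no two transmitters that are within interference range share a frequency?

T9 and T3 conflict, so at least 2 frequencies are needed.
2 frequencies suffice: frequency 1 → {T1, T8, T3}; frequency 2 → {T4, T5, T9}. No two conflicting transmitters share a frequency.

2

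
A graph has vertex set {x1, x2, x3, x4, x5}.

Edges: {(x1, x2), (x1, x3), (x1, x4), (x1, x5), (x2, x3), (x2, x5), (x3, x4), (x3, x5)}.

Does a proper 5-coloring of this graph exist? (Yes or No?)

Yes

The chromatic number is 4. x1, x2, x3, x5 are mutually adjacent (a clique of size 4), so at least 4 colors are needed.
A valid assignment using 4 colors: x1=2, x2=4, x3=1, x4=3, x5=3.
Since 5 ≥ 4, a proper 5-coloring certainly exists.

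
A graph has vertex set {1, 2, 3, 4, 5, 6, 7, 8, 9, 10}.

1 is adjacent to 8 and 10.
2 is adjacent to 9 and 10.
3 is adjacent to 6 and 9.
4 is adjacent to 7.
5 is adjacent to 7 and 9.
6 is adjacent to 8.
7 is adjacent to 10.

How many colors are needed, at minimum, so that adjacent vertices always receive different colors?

The cycle 10-2-9-5-7-10 has odd length 5, so it cannot be 2-colored; at least 3 colors are needed.
3 colors suffice: color red → {7, 8, 9}; color blue → {3, 4, 5, 10}; color green → {1, 2, 6}. No two adjacent vertices share a color.

3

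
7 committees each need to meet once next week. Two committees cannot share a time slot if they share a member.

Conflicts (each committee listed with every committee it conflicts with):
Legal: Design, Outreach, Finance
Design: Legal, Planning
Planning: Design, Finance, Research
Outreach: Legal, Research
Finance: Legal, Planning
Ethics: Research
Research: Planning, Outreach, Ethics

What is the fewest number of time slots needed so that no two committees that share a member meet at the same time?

The cycle Planning-Research-Outreach-Legal-Design-Planning has odd length 5, so it cannot be 2-colored; at least 3 time slots are needed.
3 time slots suffice: time slot 1 → {Legal, Planning, Ethics}; time slot 2 → {Design, Finance, Research}; time slot 3 → {Outreach}. Every pair that conflicts lands in different time slots.

3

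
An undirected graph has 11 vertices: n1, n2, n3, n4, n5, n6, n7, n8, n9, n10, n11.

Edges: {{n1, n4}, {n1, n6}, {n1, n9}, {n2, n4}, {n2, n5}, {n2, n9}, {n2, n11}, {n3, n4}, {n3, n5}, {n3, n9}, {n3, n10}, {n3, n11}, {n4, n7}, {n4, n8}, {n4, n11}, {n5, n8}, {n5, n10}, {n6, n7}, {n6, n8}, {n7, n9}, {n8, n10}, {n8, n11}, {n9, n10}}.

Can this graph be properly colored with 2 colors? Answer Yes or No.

No

n3, n4, n11 form a triangle, so at least 3 colors are needed.
So 2 colors are not enough.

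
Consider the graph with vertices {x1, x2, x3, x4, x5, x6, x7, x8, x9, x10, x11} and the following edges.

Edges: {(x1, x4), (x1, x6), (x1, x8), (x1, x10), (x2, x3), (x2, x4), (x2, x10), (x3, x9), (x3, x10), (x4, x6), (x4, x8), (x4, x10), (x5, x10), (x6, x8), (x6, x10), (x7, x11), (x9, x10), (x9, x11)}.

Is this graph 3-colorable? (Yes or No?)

x1, x4, x6, x8 are mutually adjacent (a clique of size 4), so at least 4 colors are needed.
So 3 colors are not enough.

No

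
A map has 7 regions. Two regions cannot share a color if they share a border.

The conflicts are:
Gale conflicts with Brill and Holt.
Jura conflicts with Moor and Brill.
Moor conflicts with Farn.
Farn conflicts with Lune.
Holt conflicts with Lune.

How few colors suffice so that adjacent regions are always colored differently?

The cycle Holt-Lune-Farn-Moor-Jura-Brill-Gale-Holt has odd length 7, so it cannot be 2-colored; at least 3 colors are needed.
3 colors suffice: color 1 → {Gale, Moor, Lune}; color 2 → {Farn, Brill, Holt}; color 3 → {Jura}. No two conflicting regions share a color.

3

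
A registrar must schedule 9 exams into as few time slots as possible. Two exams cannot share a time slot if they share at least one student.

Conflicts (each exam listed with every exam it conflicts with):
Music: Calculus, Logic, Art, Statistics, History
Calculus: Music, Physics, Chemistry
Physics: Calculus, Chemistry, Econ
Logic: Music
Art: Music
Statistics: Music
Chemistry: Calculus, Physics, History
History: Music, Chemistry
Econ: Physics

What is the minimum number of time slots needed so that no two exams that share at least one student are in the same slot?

3

Calculus, Physics, Chemistry are mutually in conflict, so at least 3 time slots are needed.
3 time slots suffice: time slot 1 → {Music, Chemistry, Econ}; time slot 2 → {Physics, Logic, Art, Statistics, History}; time slot 3 → {Calculus}. Each listed conflict is separated.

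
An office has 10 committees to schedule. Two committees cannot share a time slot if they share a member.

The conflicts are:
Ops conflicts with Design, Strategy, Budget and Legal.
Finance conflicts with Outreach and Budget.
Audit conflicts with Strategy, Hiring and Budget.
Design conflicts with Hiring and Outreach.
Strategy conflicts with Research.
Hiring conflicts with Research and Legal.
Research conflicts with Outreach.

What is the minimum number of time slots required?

3

The cycle Strategy-Ops-Design-Hiring-Audit-Strategy has odd length 5, so it cannot be 2-colored; at least 3 time slots are needed.
3 time slots suffice: Ops=1, Finance=3, Audit=3, Design=2, Strategy=2, Hiring=1, Research=3, Outreach=1, Budget=2, Legal=2. Each listed conflict is separated.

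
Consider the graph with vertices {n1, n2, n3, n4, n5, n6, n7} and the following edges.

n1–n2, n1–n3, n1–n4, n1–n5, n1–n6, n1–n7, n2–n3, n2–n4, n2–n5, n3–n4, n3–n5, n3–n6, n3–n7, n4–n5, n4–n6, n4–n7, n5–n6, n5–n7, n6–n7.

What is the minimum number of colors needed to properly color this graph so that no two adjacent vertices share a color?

n1, n3, n4, n5, n6, n7 form a clique, so at least 6 colors are needed.
6 colors suffice: color 1 → {n4}; color 2 → {n1}; color 3 → {n5}; color 4 → {n3}; color 5 → {n2, n7}; color 6 → {n6}. No two adjacent vertices share a color.

6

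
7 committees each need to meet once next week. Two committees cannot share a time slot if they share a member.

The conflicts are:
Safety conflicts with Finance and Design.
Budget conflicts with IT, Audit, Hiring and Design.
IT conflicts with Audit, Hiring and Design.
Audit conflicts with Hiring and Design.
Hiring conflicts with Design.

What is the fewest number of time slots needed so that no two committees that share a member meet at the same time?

5

Budget, IT, Audit, Hiring, Design pairwise conflict, so at least 5 time slots are needed.
5 time slots suffice: time slot 1 → {Finance, Design}; time slot 2 → {Safety, IT}; time slot 3 → {Audit}; time slot 4 → {Budget}; time slot 5 → {Hiring}. Each listed conflict is separated.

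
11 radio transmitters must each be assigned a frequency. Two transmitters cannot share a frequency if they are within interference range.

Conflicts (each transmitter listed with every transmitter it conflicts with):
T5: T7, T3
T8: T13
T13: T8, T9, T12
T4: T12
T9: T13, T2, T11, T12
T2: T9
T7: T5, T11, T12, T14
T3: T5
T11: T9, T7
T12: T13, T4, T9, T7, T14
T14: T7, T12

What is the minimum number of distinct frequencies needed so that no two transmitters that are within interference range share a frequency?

T7, T12, T14 pairwise conflict, so at least 3 frequencies are needed.
3 frequencies suffice: frequency 1 → {T5, T8, T2, T11, T12}; frequency 2 → {T4, T9, T7, T3}; frequency 3 → {T13, T14}. Every pair that conflicts lands in different frequencies.

3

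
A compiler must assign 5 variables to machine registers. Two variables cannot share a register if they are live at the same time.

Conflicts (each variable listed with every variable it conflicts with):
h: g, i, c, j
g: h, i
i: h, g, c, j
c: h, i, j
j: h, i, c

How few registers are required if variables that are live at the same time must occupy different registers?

h, i, c, j are mutually in conflict, so at least 4 registers are needed.
Using 4 registers: h=2, g=3, i=1, c=3, j=4. Every pair that conflicts lands in different registers.

4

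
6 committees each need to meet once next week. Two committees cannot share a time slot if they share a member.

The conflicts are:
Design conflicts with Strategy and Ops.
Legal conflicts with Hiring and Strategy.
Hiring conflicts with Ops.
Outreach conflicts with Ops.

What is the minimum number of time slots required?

The cycle Ops-Design-Strategy-Legal-Hiring-Ops has odd length 5, so it cannot be 2-colored; at least 3 time slots are needed.
A valid assignment using 3 time slots: Design=2, Legal=2, Hiring=3, Strategy=1, Outreach=2, Ops=1. No two conflicting committees share a time slot.

3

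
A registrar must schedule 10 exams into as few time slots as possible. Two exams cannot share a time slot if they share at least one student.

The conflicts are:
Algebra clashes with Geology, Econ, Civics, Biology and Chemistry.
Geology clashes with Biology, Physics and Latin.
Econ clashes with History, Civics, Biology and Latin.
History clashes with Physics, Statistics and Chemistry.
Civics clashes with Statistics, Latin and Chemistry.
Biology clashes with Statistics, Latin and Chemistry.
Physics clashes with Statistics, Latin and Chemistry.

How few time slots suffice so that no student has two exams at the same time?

Econ, Biology, Latin are mutually in conflict, so at least 3 time slots are needed.
3 time slots suffice: time slot 1 → {Civics, Biology, Physics}; time slot 2 → {Geology, Econ, Statistics, Chemistry}; time slot 3 → {Algebra, History, Latin}. No two conflicting exams share a time slot.

3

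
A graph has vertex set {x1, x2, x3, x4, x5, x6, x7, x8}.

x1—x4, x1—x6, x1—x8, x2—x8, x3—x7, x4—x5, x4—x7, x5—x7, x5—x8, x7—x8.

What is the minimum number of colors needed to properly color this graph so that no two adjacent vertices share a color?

3

x5, x7, x8 form a triangle, so at least 3 colors are needed.
3 colors suffice: color red → {x3, x4, x6, x8}; color blue → {x1, x2, x7}; color green → {x5}. Every edge joins two different colors.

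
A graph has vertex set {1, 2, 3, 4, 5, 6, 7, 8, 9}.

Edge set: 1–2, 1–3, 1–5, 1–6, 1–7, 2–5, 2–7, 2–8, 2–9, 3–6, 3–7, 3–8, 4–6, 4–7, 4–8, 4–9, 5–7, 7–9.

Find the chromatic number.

4

1, 2, 5, 7 are mutually adjacent (a clique of size 4), so at least 4 colors are needed.
A valid assignment using 4 colors: 1=c, 2=b, 3=b, 4=b, 5=d, 6=a, 7=a, 8=a, 9=c. Each edge has distinct colors on its endpoints.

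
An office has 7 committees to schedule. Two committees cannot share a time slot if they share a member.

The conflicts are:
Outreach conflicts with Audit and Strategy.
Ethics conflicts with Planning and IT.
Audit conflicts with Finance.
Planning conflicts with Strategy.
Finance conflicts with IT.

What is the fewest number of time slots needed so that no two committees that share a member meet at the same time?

3

The cycle Audit-Finance-IT-Ethics-Planning-Strategy-Outreach-Audit has odd length 7, so it cannot be 2-colored; at least 3 time slots are needed.
3 time slots suffice: time slot 1 → {Ethics, Finance, Strategy}; time slot 2 → {Outreach, Planning, IT}; time slot 3 → {Audit}. No two conflicting committees share a time slot.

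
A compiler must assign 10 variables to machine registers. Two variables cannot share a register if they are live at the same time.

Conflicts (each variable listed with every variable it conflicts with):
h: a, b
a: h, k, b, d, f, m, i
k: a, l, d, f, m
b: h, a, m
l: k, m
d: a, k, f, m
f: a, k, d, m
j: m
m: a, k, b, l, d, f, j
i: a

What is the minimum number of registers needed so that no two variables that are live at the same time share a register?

5

a, k, d, f, m pairwise conflict, so at least 5 registers are needed.
Using 5 registers: h=1, a=2, k=3, b=3, l=2, d=4, f=5, j=2, m=1, i=1. Every pair that conflicts lands in different registers.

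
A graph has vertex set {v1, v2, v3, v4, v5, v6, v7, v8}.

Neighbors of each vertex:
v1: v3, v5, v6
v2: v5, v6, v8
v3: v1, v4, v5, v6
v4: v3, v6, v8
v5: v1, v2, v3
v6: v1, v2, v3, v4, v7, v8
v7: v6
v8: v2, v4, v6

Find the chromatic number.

v3, v4, v6 are mutually adjacent, so at least 3 colors are needed.
3 colors suffice: v1=green, v2=green, v3=blue, v4=green, v5=red, v6=red, v7=blue, v8=blue. Every edge joins two different colors.

3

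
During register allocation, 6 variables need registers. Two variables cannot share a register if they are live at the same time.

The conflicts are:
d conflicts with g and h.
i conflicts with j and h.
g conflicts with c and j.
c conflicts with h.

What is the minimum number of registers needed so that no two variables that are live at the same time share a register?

The cycle d-h-i-j-g-d has odd length 5, so it cannot be 2-colored; at least 3 registers are needed.
3 registers suffice: d=2, i=2, g=1, c=2, j=3, h=1. Each listed conflict is separated.

3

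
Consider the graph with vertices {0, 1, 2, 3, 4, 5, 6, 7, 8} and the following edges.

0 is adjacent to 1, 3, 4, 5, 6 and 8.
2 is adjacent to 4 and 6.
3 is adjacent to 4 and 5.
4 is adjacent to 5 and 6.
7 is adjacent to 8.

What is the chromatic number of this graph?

4

0, 3, 4, 5 form a clique, so at least 4 colors are needed.
One proper 4-coloring: 0=a, 1=b, 2=a, 3=d, 4=b, 5=c, 6=c, 7=a, 8=b. Each edge has distinct colors on its endpoints.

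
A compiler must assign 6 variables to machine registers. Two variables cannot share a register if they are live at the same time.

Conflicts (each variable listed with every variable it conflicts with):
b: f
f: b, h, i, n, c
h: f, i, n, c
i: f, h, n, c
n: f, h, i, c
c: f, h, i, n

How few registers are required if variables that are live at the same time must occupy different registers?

5

f, h, i, n, c are mutually in conflict, so at least 5 registers are needed.
5 registers suffice: b=2, f=1, h=4, i=5, n=3, c=2. No two conflicting variables share a register.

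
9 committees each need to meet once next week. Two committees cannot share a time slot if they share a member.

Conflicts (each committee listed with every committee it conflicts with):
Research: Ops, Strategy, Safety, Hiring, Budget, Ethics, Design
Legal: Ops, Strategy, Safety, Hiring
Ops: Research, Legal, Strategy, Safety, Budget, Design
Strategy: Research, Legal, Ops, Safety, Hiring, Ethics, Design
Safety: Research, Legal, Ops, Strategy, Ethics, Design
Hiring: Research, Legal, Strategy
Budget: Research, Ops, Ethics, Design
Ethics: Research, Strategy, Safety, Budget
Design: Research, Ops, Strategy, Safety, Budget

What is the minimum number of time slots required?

5

Research, Ops, Strategy, Safety, Design are mutually in conflict, so at least 5 time slots are needed.
5 time slots suffice: time slot 1 → {Strategy, Budget}; time slot 2 → {Research, Legal}; time slot 3 → {Ops, Hiring, Ethics}; time slot 4 → {Safety}; time slot 5 → {Design}. No two conflicting committees share a time slot.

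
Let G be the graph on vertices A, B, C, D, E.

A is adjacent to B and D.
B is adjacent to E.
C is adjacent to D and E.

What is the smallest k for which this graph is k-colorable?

The cycle A-D-C-E-B-A has odd length 5, so it cannot be 2-colored; at least 3 colors are needed.
3 colors suffice: A=3, B=1, C=1, D=2, E=2. Each edge has distinct colors on its endpoints.

3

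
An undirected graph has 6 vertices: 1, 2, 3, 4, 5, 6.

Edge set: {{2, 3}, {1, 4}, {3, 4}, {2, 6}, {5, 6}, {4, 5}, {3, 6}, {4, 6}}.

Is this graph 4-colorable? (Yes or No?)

Yes

The chromatic number is 3. 2, 3, 6 are mutually adjacent, so at least 3 colors are needed.
3 colors suffice: color red → {1, 6}; color blue → {2, 4}; color green → {3, 5}.
Since 4 ≥ 3, a proper 4-coloring certainly exists.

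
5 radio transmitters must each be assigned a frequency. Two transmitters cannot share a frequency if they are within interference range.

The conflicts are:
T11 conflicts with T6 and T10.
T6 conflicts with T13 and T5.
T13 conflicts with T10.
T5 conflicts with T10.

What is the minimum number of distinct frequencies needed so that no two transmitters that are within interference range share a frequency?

2

T6 and T5 conflict, so at least 2 frequencies are needed.
2 frequencies suffice: frequency 1 → {T6, T10}; frequency 2 → {T11, T13, T5}. Every pair that conflicts lands in different frequencies.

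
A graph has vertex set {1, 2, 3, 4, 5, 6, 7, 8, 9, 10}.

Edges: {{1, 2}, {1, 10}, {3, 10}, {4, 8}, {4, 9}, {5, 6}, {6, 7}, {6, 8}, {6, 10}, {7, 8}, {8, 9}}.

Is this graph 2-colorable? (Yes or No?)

6, 7, 8 form a triangle, so at least 3 colors are needed.
So 2 colors are not enough.

No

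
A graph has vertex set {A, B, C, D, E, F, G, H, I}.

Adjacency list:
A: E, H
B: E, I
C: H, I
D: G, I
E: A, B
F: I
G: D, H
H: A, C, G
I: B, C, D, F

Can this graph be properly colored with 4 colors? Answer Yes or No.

Yes

The chromatic number is 3. The cycle H-C-I-D-G-H has odd length 5, so it cannot be 2-colored; at least 3 colors are needed.
3 colors suffice: color red → {E, H, I}; color blue → {A, B, C, F, G}; color green → {D}.
Since 4 ≥ 3, a proper 4-coloring certainly exists.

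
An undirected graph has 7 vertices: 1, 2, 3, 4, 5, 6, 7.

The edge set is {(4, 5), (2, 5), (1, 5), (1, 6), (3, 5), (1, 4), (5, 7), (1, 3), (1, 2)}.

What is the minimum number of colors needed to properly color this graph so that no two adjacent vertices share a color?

3

1, 2, 5 form a triangle, so at least 3 colors are needed.
3 colors suffice: color a → {5, 6}; color b → {1, 7}; color c → {2, 3, 4}. Each edge has distinct colors on its endpoints.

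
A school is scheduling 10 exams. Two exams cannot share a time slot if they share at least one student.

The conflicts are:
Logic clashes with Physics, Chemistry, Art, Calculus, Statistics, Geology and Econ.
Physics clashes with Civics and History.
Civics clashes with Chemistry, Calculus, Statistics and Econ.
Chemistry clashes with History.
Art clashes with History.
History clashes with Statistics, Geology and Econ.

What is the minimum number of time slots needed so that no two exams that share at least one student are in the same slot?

2

Civics and Econ conflict, so at least 2 time slots are needed.
2 time slots suffice: time slot 1 → {Logic, Civics, History}; time slot 2 → {Physics, Chemistry, Art, Calculus, Statistics, Geology, Econ}. Each listed conflict is separated.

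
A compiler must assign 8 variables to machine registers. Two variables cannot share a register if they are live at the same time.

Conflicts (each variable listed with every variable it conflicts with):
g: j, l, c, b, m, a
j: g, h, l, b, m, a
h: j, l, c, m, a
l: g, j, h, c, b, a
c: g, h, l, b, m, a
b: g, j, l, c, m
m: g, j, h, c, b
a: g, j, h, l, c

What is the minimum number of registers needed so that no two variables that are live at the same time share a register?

h, l, c, a all conflict with each other, so at least 4 registers are needed.
4 registers suffice: register 1 → {l, m}; register 2 → {g, h}; register 3 → {j, c}; register 4 → {b, a}. Every pair that conflicts lands in different registers.

4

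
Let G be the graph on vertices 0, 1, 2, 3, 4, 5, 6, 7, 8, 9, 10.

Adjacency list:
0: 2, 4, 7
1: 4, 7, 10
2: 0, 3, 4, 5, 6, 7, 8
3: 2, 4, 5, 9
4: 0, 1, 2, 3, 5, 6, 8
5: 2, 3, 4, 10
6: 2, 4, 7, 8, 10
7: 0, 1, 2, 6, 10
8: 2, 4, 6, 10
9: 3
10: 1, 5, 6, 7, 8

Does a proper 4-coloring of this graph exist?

The chromatic number is 4. 2, 3, 4, 5 form a clique, so at least 4 colors are needed.
4 colors suffice: 0=yellow, 1=blue, 2=blue, 3=green, 4=red, 5=yellow, 6=yellow, 7=green, 8=green, 9=red, 10=red.
That is already a proper 4-coloring.

Yes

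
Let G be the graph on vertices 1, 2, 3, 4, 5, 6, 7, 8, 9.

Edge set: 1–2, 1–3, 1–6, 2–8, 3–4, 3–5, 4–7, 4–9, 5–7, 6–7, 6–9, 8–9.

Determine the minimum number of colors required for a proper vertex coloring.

The cycle 5-7-6-1-3-5 has odd length 5, so it cannot be 2-colored; at least 3 colors are needed.
3 colors suffice: color a → {4, 5, 6, 8}; color b → {1, 7, 9}; color c → {2, 3}. Each edge has distinct colors on its endpoints.

3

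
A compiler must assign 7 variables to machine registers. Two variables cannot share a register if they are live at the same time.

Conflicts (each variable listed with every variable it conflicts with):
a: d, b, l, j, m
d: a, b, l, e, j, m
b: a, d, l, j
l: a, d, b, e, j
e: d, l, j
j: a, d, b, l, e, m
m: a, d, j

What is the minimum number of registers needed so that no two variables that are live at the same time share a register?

a, d, b, l, j are mutually in conflict, so at least 5 registers are needed.
Using 5 registers: a=4, d=1, b=5, l=3, e=4, j=2, m=3. Each listed conflict is separated.

5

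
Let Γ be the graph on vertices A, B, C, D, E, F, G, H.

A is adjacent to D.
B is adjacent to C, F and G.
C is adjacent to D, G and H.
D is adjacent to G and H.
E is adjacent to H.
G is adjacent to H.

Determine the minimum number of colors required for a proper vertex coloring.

4

C, D, G, H are pairwise adjacent (a clique of size 4), so at least 4 colors are needed.
One proper 4-coloring: A=1, B=3, C=2, D=4, E=1, F=1, G=1, H=3. Every edge joins two different colors.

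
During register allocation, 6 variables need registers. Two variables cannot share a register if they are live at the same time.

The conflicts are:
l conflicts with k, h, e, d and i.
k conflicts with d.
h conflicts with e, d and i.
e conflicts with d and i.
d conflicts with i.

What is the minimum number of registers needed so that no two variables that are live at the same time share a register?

5

l, h, e, d, i all conflict with each other, so at least 5 registers are needed.
Using 5 registers: l=2, k=3, h=4, e=5, d=1, i=3. Every pair that conflicts lands in different registers.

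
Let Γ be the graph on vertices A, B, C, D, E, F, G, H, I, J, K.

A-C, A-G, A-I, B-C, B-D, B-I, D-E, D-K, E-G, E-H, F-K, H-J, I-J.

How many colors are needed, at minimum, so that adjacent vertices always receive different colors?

2

A and C are adjacent, so at least 2 colors are needed.
One proper 2-coloring: A=1, B=1, C=2, D=2, E=1, F=2, G=2, H=2, I=2, J=1, K=1. Each edge has distinct colors on its endpoints.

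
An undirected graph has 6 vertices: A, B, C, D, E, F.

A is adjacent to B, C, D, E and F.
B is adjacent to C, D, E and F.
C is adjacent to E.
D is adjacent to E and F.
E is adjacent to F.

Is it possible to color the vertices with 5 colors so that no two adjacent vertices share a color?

Yes

The chromatic number is 5. A, B, D, E, F form a clique, so at least 5 colors are needed.
One proper 5-coloring: A=1, B=2, C=4, D=5, E=3, F=4.
That is already a proper 5-coloring.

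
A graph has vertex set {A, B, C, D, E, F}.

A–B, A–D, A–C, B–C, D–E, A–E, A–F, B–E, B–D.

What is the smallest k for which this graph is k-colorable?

4

A, B, D, E form a clique, so at least 4 colors are needed.
A valid assignment using 4 colors: A=1, B=2, C=3, D=3, E=4, F=2. Each edge has distinct colors on its endpoints.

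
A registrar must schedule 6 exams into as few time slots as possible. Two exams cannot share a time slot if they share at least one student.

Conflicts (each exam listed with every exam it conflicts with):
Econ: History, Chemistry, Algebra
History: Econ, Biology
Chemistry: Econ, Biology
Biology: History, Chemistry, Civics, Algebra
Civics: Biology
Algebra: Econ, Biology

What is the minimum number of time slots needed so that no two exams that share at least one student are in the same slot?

2

Econ and Chemistry conflict, so at least 2 time slots are needed.
Using 2 time slots: Econ=1, History=2, Chemistry=2, Biology=1, Civics=2, Algebra=2. Each listed conflict is separated.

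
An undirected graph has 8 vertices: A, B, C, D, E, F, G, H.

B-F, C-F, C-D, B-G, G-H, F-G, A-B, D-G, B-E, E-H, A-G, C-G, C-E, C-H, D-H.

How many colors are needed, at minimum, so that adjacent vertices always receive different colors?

4

C, D, G, H form a clique, so at least 4 colors are needed.
A valid assignment using 4 colors: A=3, B=2, C=2, D=4, E=1, F=3, G=1, H=3. Each edge has distinct colors on its endpoints.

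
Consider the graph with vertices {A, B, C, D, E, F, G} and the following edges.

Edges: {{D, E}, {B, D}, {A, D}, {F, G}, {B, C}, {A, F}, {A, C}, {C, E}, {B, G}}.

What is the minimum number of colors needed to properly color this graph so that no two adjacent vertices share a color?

The cycle D-B-G-F-A-D has odd length 5, so it cannot be 2-colored; at least 3 colors are needed.
3 colors suffice: A=red, B=red, C=blue, D=blue, E=red, F=green, G=blue. Every edge joins two different colors.

3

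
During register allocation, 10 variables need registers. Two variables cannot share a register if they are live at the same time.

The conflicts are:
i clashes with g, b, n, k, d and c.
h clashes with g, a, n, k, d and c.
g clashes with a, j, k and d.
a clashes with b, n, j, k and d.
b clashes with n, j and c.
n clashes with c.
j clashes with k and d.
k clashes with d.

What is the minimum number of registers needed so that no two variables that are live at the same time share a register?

h, g, a, k, d pairwise conflict, so at least 5 registers are needed.
5 registers suffice: register 1 → {i, a}; register 2 → {n, d}; register 3 → {g, b}; register 4 → {h, j}; register 5 → {k, c}. Each listed conflict is separated.

5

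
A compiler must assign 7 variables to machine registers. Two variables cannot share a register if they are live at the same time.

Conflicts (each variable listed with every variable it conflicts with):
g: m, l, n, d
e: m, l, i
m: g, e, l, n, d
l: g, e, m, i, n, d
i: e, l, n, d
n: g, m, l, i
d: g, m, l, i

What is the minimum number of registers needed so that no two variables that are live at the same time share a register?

g, m, l, n all conflict with each other, so at least 4 registers are needed.
A valid assignment using 4 registers: g=4, e=3, m=2, l=1, i=2, n=3, d=3. Every pair that conflicts lands in different registers.

4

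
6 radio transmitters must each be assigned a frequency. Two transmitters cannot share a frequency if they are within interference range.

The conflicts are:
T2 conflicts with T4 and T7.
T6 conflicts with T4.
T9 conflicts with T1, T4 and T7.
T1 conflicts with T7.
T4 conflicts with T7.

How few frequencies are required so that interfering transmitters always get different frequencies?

3

T9, T4, T7 pairwise conflict, so at least 3 frequencies are needed.
Using 3 frequencies: T2=3, T6=2, T9=3, T1=1, T4=1, T7=2. No two conflicting transmitters share a frequency.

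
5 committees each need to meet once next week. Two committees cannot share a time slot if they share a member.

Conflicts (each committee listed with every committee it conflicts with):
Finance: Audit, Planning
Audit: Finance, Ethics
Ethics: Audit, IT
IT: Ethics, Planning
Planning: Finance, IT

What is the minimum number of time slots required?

The cycle Planning-IT-Ethics-Audit-Finance-Planning has odd length 5, so it cannot be 2-colored; at least 3 time slots are needed.
3 time slots suffice: time slot 1 → {Finance, Ethics}; time slot 2 → {Audit, IT}; time slot 3 → {Planning}. No two conflicting committees share a time slot.

3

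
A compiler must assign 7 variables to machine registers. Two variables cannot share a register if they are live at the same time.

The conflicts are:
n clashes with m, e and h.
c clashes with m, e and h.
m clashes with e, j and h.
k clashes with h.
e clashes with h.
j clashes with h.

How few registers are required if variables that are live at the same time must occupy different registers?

4

c, m, e, h are mutually in conflict, so at least 4 registers are needed.
Using 4 registers: n=4, c=4, m=2, k=2, e=3, j=3, h=1. Each listed conflict is separated.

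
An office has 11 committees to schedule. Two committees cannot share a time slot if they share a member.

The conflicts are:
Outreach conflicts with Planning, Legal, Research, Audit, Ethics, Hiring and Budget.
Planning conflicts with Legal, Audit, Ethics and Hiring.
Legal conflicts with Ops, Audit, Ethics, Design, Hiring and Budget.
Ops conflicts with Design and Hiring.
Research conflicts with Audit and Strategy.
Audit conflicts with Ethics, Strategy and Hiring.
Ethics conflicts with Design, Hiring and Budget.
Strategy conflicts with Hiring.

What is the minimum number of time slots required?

Outreach, Planning, Legal, Audit, Ethics, Hiring pairwise conflict, so at least 6 time slots are needed.
6 time slots suffice: Outreach=3, Planning=6, Legal=1, Ops=3, Research=1, Audit=2, Ethics=4, Strategy=3, Design=2, Hiring=5, Budget=2. Every pair that conflicts lands in different time slots.

6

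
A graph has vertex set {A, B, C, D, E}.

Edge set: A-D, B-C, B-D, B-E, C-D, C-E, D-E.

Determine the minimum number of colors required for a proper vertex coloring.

B, C, D, E are pairwise adjacent (a clique of size 4), so at least 4 colors are needed.
One proper 4-coloring: A=blue, B=yellow, C=blue, D=red, E=green. No two adjacent vertices share a color.

4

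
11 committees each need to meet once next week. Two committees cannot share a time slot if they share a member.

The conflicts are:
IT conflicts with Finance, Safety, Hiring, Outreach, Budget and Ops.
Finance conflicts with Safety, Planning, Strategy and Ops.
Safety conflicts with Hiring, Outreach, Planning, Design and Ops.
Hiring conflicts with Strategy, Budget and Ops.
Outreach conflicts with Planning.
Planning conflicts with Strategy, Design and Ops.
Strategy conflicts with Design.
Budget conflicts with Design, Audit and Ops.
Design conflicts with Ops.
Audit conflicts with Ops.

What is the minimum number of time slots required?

4

IT, Safety, Hiring, Ops are mutually in conflict, so at least 4 time slots are needed.
A valid assignment using 4 time slots: IT=3, Finance=4, Safety=2, Hiring=4, Outreach=1, Planning=3, Strategy=1, Budget=2, Design=4, Audit=3, Ops=1. No two conflicting committees share a time slot.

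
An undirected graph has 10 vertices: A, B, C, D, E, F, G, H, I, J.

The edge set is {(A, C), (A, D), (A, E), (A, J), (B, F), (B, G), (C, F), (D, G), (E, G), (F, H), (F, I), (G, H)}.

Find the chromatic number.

C and F are adjacent, so at least 2 colors are needed.
One proper 2-coloring: A=1, B=2, C=2, D=2, E=2, F=1, G=1, H=2, I=2, J=2. Each edge has distinct colors on its endpoints.

2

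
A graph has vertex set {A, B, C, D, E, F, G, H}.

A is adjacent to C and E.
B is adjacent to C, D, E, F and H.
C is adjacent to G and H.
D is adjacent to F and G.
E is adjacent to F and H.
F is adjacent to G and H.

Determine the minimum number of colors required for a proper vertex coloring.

4

B, E, F, H form a clique, so at least 4 colors are needed.
One proper 4-coloring: A=red, B=red, C=blue, D=green, E=yellow, F=blue, G=red, H=green. Every edge joins two different colors.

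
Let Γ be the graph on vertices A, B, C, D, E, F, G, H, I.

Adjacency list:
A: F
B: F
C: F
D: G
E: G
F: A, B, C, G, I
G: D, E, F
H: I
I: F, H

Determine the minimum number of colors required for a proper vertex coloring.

2

H and I are adjacent, so at least 2 colors are needed.
2 colors suffice: color 1 → {D, E, F, H}; color 2 → {A, B, C, G, I}. Every edge joins two different colors.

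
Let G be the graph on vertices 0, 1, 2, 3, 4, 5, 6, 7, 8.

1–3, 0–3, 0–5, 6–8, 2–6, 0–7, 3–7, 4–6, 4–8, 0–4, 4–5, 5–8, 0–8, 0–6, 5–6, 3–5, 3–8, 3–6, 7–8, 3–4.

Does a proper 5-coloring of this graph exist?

0, 3, 4, 5, 6, 8 are pairwise adjacent (a clique of size 6), so at least 6 colors are needed.
So 5 colors are not enough.

No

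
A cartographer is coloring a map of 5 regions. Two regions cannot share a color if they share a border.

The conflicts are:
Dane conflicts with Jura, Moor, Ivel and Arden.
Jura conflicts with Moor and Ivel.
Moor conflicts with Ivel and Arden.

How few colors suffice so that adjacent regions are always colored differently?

4

Dane, Jura, Moor, Ivel pairwise conflict, so at least 4 colors are needed.
4 colors suffice: Dane=2, Jura=3, Moor=1, Ivel=4, Arden=3. No two conflicting regions share a color.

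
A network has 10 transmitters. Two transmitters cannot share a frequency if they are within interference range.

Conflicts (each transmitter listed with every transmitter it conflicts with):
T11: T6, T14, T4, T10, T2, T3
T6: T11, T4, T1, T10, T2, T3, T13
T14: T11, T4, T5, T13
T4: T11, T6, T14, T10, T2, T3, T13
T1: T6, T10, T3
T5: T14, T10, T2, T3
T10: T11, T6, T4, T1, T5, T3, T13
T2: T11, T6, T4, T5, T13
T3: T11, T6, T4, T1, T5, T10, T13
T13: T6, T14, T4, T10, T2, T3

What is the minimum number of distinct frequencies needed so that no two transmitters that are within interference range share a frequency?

T6, T4, T10, T3, T13 are mutually in conflict, so at least 5 frequencies are needed.
Using 5 frequencies: T11=5, T6=4, T14=1, T4=3, T1=3, T5=3, T10=2, T2=1, T3=1, T13=5. Each listed conflict is separated.

5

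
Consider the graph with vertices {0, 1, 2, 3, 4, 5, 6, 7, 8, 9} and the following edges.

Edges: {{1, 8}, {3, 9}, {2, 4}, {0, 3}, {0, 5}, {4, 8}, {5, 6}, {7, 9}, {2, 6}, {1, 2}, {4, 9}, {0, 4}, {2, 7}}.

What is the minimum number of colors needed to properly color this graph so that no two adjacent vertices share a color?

The cycle 4-0-5-6-2-4 has odd length 5, so it cannot be 2-colored; at least 3 colors are needed.
3 colors suffice: color a → {0, 2, 8, 9}; color b → {1, 3, 4, 5, 7}; color c → {6}. Each edge has distinct colors on its endpoints.

3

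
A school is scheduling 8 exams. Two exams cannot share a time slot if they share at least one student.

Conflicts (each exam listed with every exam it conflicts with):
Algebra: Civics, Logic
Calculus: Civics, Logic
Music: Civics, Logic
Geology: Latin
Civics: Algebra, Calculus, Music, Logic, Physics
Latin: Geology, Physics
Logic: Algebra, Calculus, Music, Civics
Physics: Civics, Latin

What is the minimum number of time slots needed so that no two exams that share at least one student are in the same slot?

3

Music, Civics, Logic all conflict with each other, so at least 3 time slots are needed.
3 time slots suffice: Algebra=3, Calculus=3, Music=3, Geology=2, Civics=1, Latin=1, Logic=2, Physics=2. Every pair that conflicts lands in different time slots.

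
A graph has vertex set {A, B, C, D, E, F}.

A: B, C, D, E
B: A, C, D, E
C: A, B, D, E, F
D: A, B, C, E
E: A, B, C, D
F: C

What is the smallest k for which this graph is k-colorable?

A, B, C, D, E are mutually adjacent (a clique of size 5), so at least 5 colors are needed.
5 colors suffice: A=5, B=3, C=1, D=4, E=2, F=2. Each edge has distinct colors on its endpoints.

5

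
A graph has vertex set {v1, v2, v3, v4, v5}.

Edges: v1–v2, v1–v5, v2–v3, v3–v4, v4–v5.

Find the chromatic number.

The cycle v4-v3-v2-v1-v5-v4 has odd length 5, so it cannot be 2-colored; at least 3 colors are needed.
3 colors suffice: color red → {v2, v5}; color blue → {v1, v4}; color green → {v3}. Every edge joins two different colors.

3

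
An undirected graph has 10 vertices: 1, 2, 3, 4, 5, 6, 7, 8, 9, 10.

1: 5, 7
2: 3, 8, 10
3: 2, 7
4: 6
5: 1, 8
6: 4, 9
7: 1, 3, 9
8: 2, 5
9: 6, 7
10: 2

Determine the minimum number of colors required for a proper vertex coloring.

3 and 7 are adjacent, so at least 2 colors are needed.
2 colors suffice: color red → {2, 5, 6, 7}; color blue → {1, 3, 4, 8, 9, 10}. Every edge joins two different colors.

2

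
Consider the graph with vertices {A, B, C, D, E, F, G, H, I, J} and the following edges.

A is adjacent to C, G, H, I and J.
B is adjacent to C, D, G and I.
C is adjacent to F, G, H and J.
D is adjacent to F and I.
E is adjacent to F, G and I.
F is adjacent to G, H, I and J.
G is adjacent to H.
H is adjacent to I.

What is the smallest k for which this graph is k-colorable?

4

A, C, G, H are mutually adjacent (a clique of size 4), so at least 4 colors are needed.
A valid assignment using 4 colors: A=1, B=1, C=2, D=3, E=4, F=1, G=3, H=4, I=2, J=3. Each edge has distinct colors on its endpoints.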